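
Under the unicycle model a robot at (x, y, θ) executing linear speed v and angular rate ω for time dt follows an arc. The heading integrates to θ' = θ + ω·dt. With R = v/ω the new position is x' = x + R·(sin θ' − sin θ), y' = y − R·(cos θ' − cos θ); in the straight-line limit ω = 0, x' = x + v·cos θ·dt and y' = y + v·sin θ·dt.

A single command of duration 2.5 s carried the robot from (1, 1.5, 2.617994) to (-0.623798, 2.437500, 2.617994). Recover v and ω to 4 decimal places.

v = 0.7500, ω = 0.0000

Δθ = 2.617994 − 2.617994 = 0.000000
ω = Δθ/dt = 0.000000/2.5 = 0.0000
ω = 0 → v = (Δx·cos θ + Δy·sin θ)/dt = 0.7500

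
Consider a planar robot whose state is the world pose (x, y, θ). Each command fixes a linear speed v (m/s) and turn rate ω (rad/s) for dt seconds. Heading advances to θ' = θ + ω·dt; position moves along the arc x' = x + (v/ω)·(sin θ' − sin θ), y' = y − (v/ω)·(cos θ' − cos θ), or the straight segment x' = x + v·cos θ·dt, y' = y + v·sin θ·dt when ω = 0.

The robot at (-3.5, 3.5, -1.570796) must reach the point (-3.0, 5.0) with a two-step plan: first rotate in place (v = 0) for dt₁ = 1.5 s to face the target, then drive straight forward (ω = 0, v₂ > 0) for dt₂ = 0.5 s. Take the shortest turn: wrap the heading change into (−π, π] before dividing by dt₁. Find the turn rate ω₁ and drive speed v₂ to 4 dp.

heading to target = atan2(5−3.5, -3−-3.5) = 1.2490
Δθ = wrap(1.2490 − -1.5708) = 2.8198; ω₁ = Δθ/dt₁ = 1.8799
distance = √((-3−-3.5)² + (5−3.5)²) = 1.5811; v₂ = distance/dt₂ = 3.1623

ω₁ = 1.8799, v₂ = 3.1623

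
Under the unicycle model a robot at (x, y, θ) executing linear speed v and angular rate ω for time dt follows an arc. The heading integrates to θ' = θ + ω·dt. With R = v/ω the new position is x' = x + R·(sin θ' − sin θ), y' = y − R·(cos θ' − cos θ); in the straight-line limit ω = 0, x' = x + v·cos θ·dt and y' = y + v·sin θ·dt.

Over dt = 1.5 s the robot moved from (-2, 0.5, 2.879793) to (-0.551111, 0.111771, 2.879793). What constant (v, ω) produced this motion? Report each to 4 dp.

Δθ = 2.879793 − 2.879793 = 0.000000
ω = Δθ/dt = 0.000000/1.5 = 0.0000
ω = 0 → v = (Δx·cos θ + Δy·sin θ)/dt = -1.0000

v = -1.0000, ω = 0.0000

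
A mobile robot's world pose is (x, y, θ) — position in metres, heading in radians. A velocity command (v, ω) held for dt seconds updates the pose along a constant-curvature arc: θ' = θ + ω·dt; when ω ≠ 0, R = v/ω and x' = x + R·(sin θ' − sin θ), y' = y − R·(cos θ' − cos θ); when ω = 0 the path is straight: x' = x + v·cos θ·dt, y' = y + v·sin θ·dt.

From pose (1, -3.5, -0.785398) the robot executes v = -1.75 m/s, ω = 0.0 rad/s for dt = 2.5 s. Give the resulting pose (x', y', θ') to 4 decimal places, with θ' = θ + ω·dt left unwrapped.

(-2.0936, -0.4064, -0.7854)

θ' = -0.7854 + 0.0·2.5 = -0.7854
ω = 0 → straight: x' = 1 + -1.75·cos(-0.7854)·2.5 = -2.0936
y' = -3.5 + -1.75·sin(-0.7854)·2.5 = -0.4064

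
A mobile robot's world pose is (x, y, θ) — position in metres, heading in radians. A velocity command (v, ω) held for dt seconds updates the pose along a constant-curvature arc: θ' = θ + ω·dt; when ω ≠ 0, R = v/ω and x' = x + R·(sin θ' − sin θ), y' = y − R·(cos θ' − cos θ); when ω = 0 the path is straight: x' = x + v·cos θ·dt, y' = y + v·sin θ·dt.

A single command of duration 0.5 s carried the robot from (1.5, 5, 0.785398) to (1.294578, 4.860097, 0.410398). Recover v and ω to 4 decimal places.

v = -0.5000, ω = -0.7500

Δθ = 0.410398 − 0.785398 = -0.375000
ω = Δθ/dt = -0.375000/0.5 = -0.7500
R = Δx/(sin θ' − sin θ) = 0.6667
v = R·ω = 0.6667·-0.7500 = -0.5000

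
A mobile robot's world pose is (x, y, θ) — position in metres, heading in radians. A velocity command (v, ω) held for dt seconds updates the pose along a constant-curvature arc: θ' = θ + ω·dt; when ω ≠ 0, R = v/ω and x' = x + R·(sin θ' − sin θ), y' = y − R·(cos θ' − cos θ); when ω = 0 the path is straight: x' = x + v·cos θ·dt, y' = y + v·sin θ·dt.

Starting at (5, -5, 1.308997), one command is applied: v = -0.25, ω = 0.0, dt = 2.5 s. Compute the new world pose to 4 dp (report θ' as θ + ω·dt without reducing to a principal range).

θ' = 1.3090 + 0.0·2.5 = 1.3090
ω = 0 → straight: x' = 5 + -0.25·cos(1.3090)·2.5 = 4.8382
y' = -5 + -0.25·sin(1.3090)·2.5 = -5.6037

(4.8382, -5.6037, 1.3090)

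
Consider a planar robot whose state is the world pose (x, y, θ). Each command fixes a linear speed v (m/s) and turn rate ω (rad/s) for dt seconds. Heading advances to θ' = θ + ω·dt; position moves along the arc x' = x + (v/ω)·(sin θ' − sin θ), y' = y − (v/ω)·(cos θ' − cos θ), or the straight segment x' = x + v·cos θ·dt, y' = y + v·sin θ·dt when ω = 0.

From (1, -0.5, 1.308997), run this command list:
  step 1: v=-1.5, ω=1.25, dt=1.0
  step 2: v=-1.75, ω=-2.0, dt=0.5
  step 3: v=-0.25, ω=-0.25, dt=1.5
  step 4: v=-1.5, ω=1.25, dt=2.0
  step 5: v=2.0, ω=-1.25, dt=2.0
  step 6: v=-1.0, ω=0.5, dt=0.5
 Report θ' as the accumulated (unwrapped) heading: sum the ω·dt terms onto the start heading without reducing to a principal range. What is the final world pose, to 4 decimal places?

(1.1126, -2.9073, 1.4340)

step 1: θ'=2.5590 (R=-1.2000) → pose (1.4989, -1.8126, 2.5590)
step 2: θ'=1.5590 (R=0.8750) → pose (1.8924, -2.5536, 1.5590)
step 3: θ'=1.1840 (R=1.0000) → pose (1.8186, -2.9190, 1.1840)
step 4: θ'=3.6840 (R=-1.2000) → pose (3.5494, -4.3995, 3.6840)
step 5: θ'=1.1840 (R=-1.6000) → pose (1.2417, -2.4256, 1.1840)
step 6: θ'=1.4340 (R=-2.0000) → pose (1.1126, -2.9073, 1.4340)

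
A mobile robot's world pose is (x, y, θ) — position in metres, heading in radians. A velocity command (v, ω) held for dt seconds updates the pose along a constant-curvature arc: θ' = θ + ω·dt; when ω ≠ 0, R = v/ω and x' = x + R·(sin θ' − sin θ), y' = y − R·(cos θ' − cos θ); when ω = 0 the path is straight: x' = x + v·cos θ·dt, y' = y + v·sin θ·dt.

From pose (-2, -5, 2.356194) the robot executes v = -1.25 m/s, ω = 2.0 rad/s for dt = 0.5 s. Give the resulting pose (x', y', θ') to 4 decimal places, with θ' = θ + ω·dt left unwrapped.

θ' = 2.3562 + 2.0·0.5 = 3.3562
R = v/ω = -1.25/2.0 = -0.6250
x' = -2 + -0.6250·(sin 3.3562 − sin 2.3562) = -1.4250
y' = -5 − -0.6250·(cos 3.3562 − cos 2.3562) = -5.1687

(-1.4250, -5.1687, 3.3562)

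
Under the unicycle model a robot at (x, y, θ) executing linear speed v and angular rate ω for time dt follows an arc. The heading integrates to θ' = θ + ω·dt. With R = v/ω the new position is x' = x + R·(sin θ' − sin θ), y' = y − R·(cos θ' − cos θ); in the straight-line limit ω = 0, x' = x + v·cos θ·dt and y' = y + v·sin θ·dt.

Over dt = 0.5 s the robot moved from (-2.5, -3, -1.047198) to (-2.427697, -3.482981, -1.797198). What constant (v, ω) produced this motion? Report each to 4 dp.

v = 1.0000, ω = -1.5000

Δθ = -1.797198 − -1.047198 = -0.750000
ω = Δθ/dt = -0.750000/0.5 = -1.5000
R = −Δy/(cos θ' − cos θ) = -0.6667
v = R·ω = -0.6667·-1.5000 = 1.0000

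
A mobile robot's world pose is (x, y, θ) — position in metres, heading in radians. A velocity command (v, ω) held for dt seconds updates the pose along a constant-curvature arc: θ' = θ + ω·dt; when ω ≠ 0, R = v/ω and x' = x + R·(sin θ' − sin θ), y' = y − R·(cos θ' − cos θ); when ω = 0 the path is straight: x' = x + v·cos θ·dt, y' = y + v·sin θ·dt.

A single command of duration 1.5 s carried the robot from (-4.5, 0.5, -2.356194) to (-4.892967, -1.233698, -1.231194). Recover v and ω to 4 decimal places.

v = 1.2500, ω = 0.7500

Δθ = -1.231194 − -2.356194 = 1.125000
ω = Δθ/dt = 1.125000/1.5 = 0.7500
R = −Δy/(cos θ' − cos θ) = 1.6667
v = R·ω = 1.6667·0.7500 = 1.2500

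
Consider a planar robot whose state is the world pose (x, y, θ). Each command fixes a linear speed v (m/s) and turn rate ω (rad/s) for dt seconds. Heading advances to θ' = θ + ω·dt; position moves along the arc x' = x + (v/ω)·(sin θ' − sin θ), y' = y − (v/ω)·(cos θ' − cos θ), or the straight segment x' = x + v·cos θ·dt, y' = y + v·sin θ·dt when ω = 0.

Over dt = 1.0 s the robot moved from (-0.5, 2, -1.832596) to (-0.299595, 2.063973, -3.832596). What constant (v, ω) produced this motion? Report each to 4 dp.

v = -0.2500, ω = -2.0000

Δθ = -3.832596 − -1.832596 = -2.000000
ω = Δθ/dt = -2.000000/1.0 = -2.0000
R = Δx/(sin θ' − sin θ) = 0.1250
v = R·ω = 0.1250·-2.0000 = -0.2500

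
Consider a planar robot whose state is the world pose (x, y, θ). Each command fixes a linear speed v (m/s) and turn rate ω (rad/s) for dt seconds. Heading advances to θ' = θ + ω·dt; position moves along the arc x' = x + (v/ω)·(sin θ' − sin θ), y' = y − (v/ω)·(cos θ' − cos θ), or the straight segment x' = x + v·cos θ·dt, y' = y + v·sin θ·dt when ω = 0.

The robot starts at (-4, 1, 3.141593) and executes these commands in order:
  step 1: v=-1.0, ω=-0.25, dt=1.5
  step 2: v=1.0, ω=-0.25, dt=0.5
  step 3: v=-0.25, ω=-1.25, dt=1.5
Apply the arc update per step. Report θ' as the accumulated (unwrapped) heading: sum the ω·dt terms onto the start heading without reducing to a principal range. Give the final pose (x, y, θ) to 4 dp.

(-2.9447, 0.6142, 0.7666)

step 1: θ'=2.7666 (R=4.0000) → pose (-2.5349, 0.7220, 2.7666)
step 2: θ'=2.6416 (R=-4.0000) → pose (-2.9875, 0.9337, 2.6416)
step 3: θ'=0.7666 (R=0.2000) → pose (-2.9447, 0.6142, 0.7666)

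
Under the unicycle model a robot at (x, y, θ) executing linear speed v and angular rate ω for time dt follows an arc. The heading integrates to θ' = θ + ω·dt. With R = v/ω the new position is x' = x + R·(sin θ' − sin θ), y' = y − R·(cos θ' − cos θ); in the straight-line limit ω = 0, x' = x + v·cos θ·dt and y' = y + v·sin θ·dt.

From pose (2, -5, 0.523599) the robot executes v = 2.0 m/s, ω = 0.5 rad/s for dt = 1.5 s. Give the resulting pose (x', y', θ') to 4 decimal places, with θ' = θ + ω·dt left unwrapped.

θ' = 0.5236 + 0.5·1.5 = 1.2736
R = v/ω = 2.0/0.5 = 4.0000
x' = 2 + 4.0000·(sin 1.2736 − sin 0.5236) = 3.8246
y' = -5 − 4.0000·(cos 1.2736 − cos 0.5236) = -2.7073

(3.8246, -2.7073, 1.2736)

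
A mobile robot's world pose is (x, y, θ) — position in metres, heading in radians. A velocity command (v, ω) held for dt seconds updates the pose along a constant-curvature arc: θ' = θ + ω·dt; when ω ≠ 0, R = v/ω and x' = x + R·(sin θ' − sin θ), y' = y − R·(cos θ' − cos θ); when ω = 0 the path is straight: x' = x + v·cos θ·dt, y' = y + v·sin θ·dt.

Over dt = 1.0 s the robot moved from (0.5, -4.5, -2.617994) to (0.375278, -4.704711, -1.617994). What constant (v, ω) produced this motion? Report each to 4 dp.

Δθ = -1.617994 − -2.617994 = 1.000000
ω = Δθ/dt = 1.000000/1.0 = 1.0000
R = −Δy/(cos θ' − cos θ) = 0.2500
v = R·ω = 0.2500·1.0000 = 0.2500

v = 0.2500, ω = 1.0000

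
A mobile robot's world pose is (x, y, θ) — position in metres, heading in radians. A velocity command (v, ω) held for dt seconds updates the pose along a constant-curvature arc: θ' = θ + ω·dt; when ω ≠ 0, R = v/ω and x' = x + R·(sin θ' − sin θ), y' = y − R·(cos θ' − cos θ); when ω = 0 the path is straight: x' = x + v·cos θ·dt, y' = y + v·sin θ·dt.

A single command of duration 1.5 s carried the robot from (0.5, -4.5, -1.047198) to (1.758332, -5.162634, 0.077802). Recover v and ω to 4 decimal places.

v = 1.0000, ω = 0.7500

Δθ = 0.077802 − -1.047198 = 1.125000
ω = Δθ/dt = 1.125000/1.5 = 0.7500
R = Δx/(sin θ' − sin θ) = 1.3333
v = R·ω = 1.3333·0.7500 = 1.0000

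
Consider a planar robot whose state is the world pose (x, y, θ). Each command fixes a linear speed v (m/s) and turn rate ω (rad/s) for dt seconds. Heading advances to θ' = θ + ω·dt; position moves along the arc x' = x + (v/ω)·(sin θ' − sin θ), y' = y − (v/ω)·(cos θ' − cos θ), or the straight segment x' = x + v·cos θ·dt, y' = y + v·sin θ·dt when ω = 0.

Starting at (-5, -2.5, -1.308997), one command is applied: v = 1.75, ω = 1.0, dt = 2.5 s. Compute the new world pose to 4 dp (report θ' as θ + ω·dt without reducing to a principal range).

θ' = -1.3090 + 1.0·2.5 = 1.1910
R = v/ω = 1.75/1.0 = 1.7500
x' = -5 + 1.7500·(sin 1.1910 − sin -1.3090) = -1.6843
y' = -2.5 − 1.7500·(cos 1.1910 − cos -1.3090) = -2.6958

(-1.6843, -2.6958, 1.1910)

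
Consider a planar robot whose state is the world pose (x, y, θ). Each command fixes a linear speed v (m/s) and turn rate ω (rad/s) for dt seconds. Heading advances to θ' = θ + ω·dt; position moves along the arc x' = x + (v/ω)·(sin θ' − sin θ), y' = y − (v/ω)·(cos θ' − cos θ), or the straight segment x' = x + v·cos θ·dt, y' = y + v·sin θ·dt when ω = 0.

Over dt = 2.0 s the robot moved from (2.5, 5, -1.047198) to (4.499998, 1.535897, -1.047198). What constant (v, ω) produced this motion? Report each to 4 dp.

v = 2.0000, ω = 0.0000

Δθ = -1.047198 − -1.047198 = 0.000000
ω = Δθ/dt = 0.000000/2.0 = 0.0000
ω = 0 → v = (Δx·cos θ + Δy·sin θ)/dt = 2.0000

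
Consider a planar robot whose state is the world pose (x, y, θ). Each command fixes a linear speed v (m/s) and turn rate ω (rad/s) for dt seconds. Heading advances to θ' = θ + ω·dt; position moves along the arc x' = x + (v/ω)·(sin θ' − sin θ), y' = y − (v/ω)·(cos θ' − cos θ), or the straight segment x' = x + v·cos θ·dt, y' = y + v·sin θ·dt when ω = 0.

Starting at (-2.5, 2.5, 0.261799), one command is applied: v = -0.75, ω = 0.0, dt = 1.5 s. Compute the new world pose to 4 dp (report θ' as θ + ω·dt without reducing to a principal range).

θ' = 0.2618 + 0.0·1.5 = 0.2618
ω = 0 → straight: x' = -2.5 + -0.75·cos(0.2618)·1.5 = -3.5867
y' = 2.5 + -0.75·sin(0.2618)·1.5 = 2.2088

(-3.5867, 2.2088, 0.2618)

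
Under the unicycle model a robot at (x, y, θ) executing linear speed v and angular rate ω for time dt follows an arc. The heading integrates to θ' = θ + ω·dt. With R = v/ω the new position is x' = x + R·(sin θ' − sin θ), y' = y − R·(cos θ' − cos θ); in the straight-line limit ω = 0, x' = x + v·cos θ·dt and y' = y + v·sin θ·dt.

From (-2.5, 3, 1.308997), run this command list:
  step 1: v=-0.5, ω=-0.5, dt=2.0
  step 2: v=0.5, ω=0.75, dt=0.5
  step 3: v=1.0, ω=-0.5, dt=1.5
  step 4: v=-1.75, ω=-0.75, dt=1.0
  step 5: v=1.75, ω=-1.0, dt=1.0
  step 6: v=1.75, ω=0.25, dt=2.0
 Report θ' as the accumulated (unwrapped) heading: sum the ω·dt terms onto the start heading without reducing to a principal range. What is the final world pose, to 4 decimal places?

step 1: θ'=0.3090 (R=1.0000) → pose (-3.1618, 2.3062, 0.3090)
step 2: θ'=0.6840 (R=0.6667) → pose (-2.9433, 2.4246, 0.6840)
step 3: θ'=-0.0660 (R=-2.0000) → pose (-1.5476, 2.8701, -0.0660)
step 4: θ'=-0.8160 (R=2.3333) → pose (-3.0933, 3.5997, -0.8160)
step 5: θ'=-1.8160 (R=-1.7500) → pose (-2.6704, 1.9759, -1.8160)
step 6: θ'=-1.3160 (R=7.0000) → pose (-2.6538, -1.4877, -1.3160)

(-2.6538, -1.4877, -1.3160)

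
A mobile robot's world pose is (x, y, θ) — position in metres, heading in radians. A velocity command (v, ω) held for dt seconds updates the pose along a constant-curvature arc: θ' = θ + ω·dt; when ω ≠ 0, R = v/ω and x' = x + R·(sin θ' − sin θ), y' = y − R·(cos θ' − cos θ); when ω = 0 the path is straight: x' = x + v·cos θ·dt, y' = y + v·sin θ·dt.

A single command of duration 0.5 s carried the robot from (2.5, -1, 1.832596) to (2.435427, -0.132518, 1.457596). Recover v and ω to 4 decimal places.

v = 1.7500, ω = -0.7500

Δθ = 1.457596 − 1.832596 = -0.375000
ω = Δθ/dt = -0.375000/0.5 = -0.7500
R = −Δy/(cos θ' − cos θ) = -2.3333
v = R·ω = -2.3333·-0.7500 = 1.7500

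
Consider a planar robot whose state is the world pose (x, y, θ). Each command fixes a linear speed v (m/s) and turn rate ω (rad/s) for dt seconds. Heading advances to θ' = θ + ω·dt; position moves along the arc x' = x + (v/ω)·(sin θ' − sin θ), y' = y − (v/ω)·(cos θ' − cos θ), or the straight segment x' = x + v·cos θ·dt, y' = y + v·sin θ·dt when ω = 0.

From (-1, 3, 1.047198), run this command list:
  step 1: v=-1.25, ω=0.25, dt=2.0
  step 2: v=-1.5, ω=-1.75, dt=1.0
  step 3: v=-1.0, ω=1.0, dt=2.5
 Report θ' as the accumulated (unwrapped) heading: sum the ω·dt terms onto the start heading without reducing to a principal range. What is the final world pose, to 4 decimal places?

step 1: θ'=1.5472 (R=-5.0000) → pose (-1.6685, 0.6180, 1.5472)
step 2: θ'=-0.2028 (R=0.8571) → pose (-2.6980, -0.2014, -0.2028)
step 3: θ'=2.2972 (R=-1.0000) → pose (-3.6470, -1.8451, 2.2972)

(-3.6470, -1.8451, 2.2972)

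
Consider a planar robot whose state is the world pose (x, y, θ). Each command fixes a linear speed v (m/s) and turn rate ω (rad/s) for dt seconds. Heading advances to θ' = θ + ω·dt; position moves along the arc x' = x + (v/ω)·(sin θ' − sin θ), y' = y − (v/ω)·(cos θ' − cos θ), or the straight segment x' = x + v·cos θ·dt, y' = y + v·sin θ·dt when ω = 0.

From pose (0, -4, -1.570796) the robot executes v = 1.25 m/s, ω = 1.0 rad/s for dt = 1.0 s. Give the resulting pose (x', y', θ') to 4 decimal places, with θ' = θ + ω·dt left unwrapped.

θ' = -1.5708 + 1.0·1.0 = -0.5708
R = v/ω = 1.25/1.0 = 1.2500
x' = 0 + 1.2500·(sin -0.5708 − sin -1.5708) = 0.5746
y' = -4 − 1.2500·(cos -0.5708 − cos -1.5708) = -5.0518

(0.5746, -5.0518, -0.5708)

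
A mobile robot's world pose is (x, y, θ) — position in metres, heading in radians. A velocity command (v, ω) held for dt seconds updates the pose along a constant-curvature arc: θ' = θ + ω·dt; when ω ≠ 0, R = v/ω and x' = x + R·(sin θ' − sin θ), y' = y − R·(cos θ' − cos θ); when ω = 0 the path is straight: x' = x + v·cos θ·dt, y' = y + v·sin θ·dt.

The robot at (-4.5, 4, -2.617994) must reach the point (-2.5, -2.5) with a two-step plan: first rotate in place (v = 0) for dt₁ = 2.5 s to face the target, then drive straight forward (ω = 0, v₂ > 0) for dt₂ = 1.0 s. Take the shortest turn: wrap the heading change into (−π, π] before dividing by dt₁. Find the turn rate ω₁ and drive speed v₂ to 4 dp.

heading to target = atan2(-2.5−4, -2.5−-4.5) = -1.2723
Δθ = wrap(-1.2723 − -2.6180) = 1.3457; ω₁ = Δθ/dt₁ = 0.5383
distance = √((-2.5−-4.5)² + (-2.5−4)²) = 6.8007; v₂ = distance/dt₂ = 6.8007

ω₁ = 0.5383, v₂ = 6.8007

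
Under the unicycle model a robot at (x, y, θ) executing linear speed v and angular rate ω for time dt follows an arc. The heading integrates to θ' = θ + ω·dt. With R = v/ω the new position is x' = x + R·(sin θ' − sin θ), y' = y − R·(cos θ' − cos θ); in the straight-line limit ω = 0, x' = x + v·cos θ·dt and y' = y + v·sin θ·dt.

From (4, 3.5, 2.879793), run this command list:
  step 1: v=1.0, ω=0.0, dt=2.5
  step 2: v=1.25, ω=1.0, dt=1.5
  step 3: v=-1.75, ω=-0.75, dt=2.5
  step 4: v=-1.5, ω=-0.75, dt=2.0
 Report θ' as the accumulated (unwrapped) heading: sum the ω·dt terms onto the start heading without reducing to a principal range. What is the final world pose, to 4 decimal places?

(4.1719, 1.7814, 1.0048)

step 1: θ'=2.8798 (straight) → pose (1.5852, 4.1470, 2.8798)
step 2: θ'=4.3798 (R=1.2500) → pose (0.0802, 3.3478, 4.3798)
step 3: θ'=2.5048 (R=2.3333) → pose (3.6731, 4.4619, 2.5048)
step 4: θ'=1.0048 (R=2.0000) → pose (4.1719, 1.7814, 1.0048)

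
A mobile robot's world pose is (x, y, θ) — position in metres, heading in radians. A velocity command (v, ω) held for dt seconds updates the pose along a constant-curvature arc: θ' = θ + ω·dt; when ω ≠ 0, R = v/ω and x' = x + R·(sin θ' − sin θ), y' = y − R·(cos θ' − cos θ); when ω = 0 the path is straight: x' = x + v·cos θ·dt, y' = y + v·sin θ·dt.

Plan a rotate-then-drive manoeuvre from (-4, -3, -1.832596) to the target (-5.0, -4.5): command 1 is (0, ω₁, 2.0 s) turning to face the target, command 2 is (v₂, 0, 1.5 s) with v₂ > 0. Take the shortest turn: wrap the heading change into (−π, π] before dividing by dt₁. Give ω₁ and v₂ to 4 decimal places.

ω₁ = -0.1631, v₂ = 1.2019

heading to target = atan2(-4.5−-3, -5−-4) = -2.1588
Δθ = wrap(-2.1588 − -1.8326) = -0.3262; ω₁ = Δθ/dt₁ = -0.1631
distance = √((-5−-4)² + (-4.5−-3)²) = 1.8028; v₂ = distance/dt₂ = 1.2019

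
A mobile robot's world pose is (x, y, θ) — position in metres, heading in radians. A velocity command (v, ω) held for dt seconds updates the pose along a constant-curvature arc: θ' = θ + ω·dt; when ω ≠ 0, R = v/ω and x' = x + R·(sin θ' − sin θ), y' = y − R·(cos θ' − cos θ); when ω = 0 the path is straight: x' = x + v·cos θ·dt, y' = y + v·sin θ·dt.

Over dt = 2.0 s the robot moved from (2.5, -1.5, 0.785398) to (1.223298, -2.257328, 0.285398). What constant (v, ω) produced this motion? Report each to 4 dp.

v = -0.7500, ω = -0.2500

Δθ = 0.285398 − 0.785398 = -0.500000
ω = Δθ/dt = -0.500000/2.0 = -0.2500
R = Δx/(sin θ' − sin θ) = 3.0000
v = R·ω = 3.0000·-0.2500 = -0.7500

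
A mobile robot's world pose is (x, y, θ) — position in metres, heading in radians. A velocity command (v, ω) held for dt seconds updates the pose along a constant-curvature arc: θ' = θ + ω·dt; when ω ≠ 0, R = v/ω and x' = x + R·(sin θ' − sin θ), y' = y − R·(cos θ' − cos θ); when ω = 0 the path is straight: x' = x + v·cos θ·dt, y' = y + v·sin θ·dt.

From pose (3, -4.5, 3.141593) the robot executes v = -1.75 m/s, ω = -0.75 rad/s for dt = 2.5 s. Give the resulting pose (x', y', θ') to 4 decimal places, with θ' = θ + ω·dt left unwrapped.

θ' = 3.1416 + -0.75·2.5 = 1.2666
R = v/ω = -1.75/-0.75 = 2.3333
x' = 3 + 2.3333·(sin 1.2666 − sin 3.1416) = 5.2262
y' = -4.5 − 2.3333·(cos 1.2666 − cos 3.1416) = -7.5322

(5.2262, -7.5322, 1.2666)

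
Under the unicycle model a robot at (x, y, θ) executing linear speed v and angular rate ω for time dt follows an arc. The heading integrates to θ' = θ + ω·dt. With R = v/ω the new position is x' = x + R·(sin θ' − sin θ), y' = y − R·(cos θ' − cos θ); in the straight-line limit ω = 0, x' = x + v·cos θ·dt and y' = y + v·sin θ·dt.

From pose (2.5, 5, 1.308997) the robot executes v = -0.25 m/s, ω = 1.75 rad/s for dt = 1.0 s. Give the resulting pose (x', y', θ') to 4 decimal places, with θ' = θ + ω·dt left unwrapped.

θ' = 1.3090 + 1.75·1.0 = 3.0590
R = v/ω = -0.25/1.75 = -0.1429
x' = 2.5 + -0.1429·(sin 3.0590 − sin 1.3090) = 2.6262
y' = 5 − -0.1429·(cos 3.0590 − cos 1.3090) = 4.8207

(2.6262, 4.8207, 3.0590)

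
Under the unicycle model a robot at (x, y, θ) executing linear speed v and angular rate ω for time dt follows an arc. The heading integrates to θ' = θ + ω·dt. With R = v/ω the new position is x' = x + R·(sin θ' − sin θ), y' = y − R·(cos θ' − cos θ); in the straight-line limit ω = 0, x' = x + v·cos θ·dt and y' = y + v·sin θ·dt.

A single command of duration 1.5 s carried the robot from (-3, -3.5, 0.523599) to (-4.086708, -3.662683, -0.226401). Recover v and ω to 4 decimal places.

Δθ = -0.226401 − 0.523599 = -0.750000
ω = Δθ/dt = -0.750000/1.5 = -0.5000
R = Δx/(sin θ' − sin θ) = 1.5000
v = R·ω = 1.5000·-0.5000 = -0.7500

v = -0.7500, ω = -0.5000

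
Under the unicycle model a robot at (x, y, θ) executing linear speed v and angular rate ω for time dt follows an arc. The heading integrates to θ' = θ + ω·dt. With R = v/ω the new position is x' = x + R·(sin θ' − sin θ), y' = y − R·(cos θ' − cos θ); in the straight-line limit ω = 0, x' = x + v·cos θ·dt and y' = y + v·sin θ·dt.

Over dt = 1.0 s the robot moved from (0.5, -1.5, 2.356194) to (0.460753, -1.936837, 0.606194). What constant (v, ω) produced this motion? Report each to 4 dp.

Δθ = 0.606194 − 2.356194 = -1.750000
ω = Δθ/dt = -1.750000/1.0 = -1.7500
R = −Δy/(cos θ' − cos θ) = 0.2857
v = R·ω = 0.2857·-1.7500 = -0.5000

v = -0.5000, ω = -1.7500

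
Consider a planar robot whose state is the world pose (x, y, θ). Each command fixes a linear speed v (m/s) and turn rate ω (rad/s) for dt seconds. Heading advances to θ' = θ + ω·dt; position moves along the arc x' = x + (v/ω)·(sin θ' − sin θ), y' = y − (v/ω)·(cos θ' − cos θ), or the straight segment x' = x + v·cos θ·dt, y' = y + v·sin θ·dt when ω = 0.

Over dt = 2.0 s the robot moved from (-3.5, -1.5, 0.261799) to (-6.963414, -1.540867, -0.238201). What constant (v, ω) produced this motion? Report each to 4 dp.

v = -1.7500, ω = -0.2500

Δθ = -0.238201 − 0.261799 = -0.500000
ω = Δθ/dt = -0.500000/2.0 = -0.2500
R = Δx/(sin θ' − sin θ) = 7.0000
v = R·ω = 7.0000·-0.2500 = -1.7500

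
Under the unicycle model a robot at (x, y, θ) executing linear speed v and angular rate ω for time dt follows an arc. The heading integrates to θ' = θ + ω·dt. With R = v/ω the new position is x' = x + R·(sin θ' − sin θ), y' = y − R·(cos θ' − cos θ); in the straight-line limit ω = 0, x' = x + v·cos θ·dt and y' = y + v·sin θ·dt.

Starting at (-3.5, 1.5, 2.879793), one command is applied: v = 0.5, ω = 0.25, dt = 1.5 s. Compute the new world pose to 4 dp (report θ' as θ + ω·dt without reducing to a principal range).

(-4.2436, 1.5553, 3.2548)

θ' = 2.8798 + 0.25·1.5 = 3.2548
R = v/ω = 0.5/0.25 = 2.0000
x' = -3.5 + 2.0000·(sin 3.2548 − sin 2.8798) = -4.2436
y' = 1.5 − 2.0000·(cos 3.2548 − cos 2.8798) = 1.5553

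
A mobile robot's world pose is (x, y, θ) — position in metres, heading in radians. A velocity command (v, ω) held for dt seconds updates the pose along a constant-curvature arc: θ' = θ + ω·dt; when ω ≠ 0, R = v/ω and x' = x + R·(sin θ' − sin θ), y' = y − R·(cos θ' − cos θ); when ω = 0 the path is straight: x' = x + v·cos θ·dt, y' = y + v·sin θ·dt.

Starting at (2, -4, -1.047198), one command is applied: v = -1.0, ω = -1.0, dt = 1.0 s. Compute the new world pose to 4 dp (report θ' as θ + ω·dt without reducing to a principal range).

θ' = -1.0472 + -1.0·1.0 = -2.0472
R = v/ω = -1.0/-1.0 = 1.0000
x' = 2 + 1.0000·(sin -2.0472 − sin -1.0472) = 1.9774
y' = -4 − 1.0000·(cos -2.0472 − cos -1.0472) = -3.0414

(1.9774, -3.0414, -2.0472)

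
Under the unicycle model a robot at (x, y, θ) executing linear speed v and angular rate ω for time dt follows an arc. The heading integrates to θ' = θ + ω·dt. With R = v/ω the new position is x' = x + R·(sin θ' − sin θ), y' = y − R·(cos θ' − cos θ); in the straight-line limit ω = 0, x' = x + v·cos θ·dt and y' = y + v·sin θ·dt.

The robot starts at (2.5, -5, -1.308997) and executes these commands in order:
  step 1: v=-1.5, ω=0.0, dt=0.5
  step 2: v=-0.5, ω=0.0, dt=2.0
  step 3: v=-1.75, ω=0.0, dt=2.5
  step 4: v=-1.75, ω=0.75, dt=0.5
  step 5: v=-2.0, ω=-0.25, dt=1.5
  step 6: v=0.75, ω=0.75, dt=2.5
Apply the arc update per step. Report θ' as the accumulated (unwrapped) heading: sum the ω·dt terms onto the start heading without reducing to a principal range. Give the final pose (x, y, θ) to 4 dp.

(0.7437, 3.8011, 0.5660)

step 1: θ'=-1.3090 (straight) → pose (2.3059, -4.2756, -1.3090)
step 2: θ'=-1.3090 (straight) → pose (2.0471, -3.3096, -1.3090)
step 3: θ'=-1.3090 (straight) → pose (0.9147, 0.9163, -1.3090)
step 4: θ'=-0.9340 (R=-2.3333) → pose (0.5369, 1.6998, -0.9340)
step 5: θ'=-1.3090 (R=8.0000) → pose (-0.7585, 4.3863, -1.3090)
step 6: θ'=0.5660 (R=1.0000) → pose (0.7437, 3.8011, 0.5660)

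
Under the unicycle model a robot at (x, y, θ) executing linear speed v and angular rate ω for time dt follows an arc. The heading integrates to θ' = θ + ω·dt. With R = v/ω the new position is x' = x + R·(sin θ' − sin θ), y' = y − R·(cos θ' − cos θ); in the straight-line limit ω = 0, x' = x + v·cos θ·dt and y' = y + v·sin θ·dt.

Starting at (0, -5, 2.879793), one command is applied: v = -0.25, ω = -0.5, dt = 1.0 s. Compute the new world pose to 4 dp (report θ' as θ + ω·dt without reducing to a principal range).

(0.2157, -5.1212, 2.3798)

θ' = 2.8798 + -0.5·1.0 = 2.3798
R = v/ω = -0.25/-0.5 = 0.5000
x' = 0 + 0.5000·(sin 2.3798 − sin 2.8798) = 0.2157
y' = -5 − 0.5000·(cos 2.3798 − cos 2.8798) = -5.1212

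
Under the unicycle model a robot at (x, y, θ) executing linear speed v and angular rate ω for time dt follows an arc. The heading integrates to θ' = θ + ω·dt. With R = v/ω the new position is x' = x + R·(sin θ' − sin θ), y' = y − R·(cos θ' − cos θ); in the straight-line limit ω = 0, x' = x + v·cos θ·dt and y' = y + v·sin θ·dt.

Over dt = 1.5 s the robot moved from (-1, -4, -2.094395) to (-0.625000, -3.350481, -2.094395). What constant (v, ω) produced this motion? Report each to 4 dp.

v = -0.5000, ω = 0.0000

Δθ = -2.094395 − -2.094395 = 0.000000
ω = Δθ/dt = 0.000000/1.5 = 0.0000
ω = 0 → v = (Δx·cos θ + Δy·sin θ)/dt = -0.5000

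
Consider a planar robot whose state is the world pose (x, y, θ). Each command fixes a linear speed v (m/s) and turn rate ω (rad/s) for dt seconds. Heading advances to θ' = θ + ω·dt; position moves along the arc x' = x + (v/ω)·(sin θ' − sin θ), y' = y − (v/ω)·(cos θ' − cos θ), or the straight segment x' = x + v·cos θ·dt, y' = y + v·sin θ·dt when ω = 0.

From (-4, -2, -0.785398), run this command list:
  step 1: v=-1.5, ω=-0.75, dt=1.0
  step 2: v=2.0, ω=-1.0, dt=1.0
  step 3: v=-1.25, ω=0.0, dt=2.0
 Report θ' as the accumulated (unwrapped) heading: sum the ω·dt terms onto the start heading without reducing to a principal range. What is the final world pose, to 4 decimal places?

(-3.3892, -0.9466, -2.5354)

step 1: θ'=-1.5354 (R=2.0000) → pose (-4.5845, -0.6566, -1.5354)
step 2: θ'=-2.5354 (R=-2.0000) → pose (-5.4438, -2.3710, -2.5354)
step 3: θ'=-2.5354 (straight) → pose (-3.3892, -0.9466, -2.5354)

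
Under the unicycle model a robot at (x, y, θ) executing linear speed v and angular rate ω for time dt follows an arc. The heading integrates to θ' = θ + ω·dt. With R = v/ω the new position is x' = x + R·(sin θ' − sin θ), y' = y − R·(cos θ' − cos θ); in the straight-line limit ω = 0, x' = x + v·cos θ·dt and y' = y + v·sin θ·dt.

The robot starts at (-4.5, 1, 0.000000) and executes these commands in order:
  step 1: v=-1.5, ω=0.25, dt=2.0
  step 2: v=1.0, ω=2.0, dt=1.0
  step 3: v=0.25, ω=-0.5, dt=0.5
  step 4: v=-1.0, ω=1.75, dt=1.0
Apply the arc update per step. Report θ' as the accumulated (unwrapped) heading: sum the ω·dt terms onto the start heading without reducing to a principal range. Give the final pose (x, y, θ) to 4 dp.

step 1: θ'=0.5000 (R=-6.0000) → pose (-7.3766, 0.2655, 0.5000)
step 2: θ'=2.5000 (R=0.5000) → pose (-7.3170, 1.1049, 2.5000)
step 3: θ'=2.2500 (R=-0.5000) → pose (-7.4068, 1.1913, 2.2500)
step 4: θ'=4.0000 (R=-0.5714) → pose (-6.5298, 1.1768, 4.0000)

(-6.5298, 1.1768, 4.0000)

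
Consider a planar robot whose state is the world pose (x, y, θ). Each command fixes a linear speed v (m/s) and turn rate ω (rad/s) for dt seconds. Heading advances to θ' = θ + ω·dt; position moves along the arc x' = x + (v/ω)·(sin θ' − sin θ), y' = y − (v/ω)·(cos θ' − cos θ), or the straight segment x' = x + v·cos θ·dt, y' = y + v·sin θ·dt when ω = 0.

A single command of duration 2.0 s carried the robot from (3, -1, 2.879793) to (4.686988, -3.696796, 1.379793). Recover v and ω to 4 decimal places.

v = -1.7500, ω = -0.7500

Δθ = 1.379793 − 2.879793 = -1.500000
ω = Δθ/dt = -1.500000/2.0 = -0.7500
R = −Δy/(cos θ' − cos θ) = 2.3333
v = R·ω = 2.3333·-0.7500 = -1.7500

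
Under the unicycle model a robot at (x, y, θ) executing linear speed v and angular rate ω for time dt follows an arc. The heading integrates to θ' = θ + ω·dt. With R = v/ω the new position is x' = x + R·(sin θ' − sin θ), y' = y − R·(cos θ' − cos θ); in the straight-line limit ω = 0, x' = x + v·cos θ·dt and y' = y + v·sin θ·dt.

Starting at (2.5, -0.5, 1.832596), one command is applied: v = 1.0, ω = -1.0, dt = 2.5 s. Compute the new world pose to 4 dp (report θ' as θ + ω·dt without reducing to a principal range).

θ' = 1.8326 + -1.0·2.5 = -0.6674
R = v/ω = 1.0/-1.0 = -1.0000
x' = 2.5 + -1.0000·(sin -0.6674 − sin 1.8326) = 4.0849
y' = -0.5 − -1.0000·(cos -0.6674 − cos 1.8326) = 0.5443

(4.0849, 0.5443, -0.6674)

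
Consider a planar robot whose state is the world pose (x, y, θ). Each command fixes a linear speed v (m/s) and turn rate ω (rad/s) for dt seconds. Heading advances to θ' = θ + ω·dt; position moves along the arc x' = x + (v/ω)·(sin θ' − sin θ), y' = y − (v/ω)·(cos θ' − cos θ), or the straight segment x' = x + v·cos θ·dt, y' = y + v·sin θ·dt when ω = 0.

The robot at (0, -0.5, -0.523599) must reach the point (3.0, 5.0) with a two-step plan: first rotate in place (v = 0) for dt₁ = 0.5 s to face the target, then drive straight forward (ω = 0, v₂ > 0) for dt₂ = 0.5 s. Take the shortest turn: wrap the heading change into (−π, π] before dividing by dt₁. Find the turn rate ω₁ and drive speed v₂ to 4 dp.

heading to target = atan2(5−-0.5, 3−0) = 1.0714
Δθ = wrap(1.0714 − -0.5236) = 1.5950; ω₁ = Δθ/dt₁ = 3.1901
distance = √((3−0)² + (5−-0.5)²) = 6.2650; v₂ = distance/dt₂ = 12.5300

ω₁ = 3.1901, v₂ = 12.5300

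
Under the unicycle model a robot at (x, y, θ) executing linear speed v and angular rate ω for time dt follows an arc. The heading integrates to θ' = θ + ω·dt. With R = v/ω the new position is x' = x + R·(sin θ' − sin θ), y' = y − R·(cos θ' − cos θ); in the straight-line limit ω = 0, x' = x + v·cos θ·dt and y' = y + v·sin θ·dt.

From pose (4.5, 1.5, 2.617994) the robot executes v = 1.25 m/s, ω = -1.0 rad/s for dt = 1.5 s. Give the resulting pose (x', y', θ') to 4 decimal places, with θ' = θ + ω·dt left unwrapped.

(4.0010, 3.1294, 1.1180)

θ' = 2.6180 + -1.0·1.5 = 1.1180
R = v/ω = 1.25/-1.0 = -1.2500
x' = 4.5 + -1.2500·(sin 1.1180 − sin 2.6180) = 4.0010
y' = 1.5 − -1.2500·(cos 1.1180 − cos 2.6180) = 3.1294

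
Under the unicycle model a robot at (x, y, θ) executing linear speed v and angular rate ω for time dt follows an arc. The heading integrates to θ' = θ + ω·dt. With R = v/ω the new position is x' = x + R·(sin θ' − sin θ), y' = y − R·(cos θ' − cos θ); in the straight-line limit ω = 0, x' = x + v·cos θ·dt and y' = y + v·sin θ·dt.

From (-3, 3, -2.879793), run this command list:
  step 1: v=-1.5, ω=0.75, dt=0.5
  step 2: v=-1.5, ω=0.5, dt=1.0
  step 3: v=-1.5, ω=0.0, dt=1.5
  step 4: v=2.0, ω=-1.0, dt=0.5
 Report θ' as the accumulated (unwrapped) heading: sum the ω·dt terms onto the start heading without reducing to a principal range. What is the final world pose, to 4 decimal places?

(-1.0696, 5.7488, -2.5048)

step 1: θ'=-2.5048 (R=-2.0000) → pose (-2.3284, 3.3238, -2.5048)
step 2: θ'=-2.0048 (R=-3.0000) → pose (-1.3904, 4.4744, -2.0048)
step 3: θ'=-2.0048 (straight) → pose (-0.4443, 6.5158, -2.0048)
step 4: θ'=-2.5048 (R=-2.0000) → pose (-1.0696, 5.7488, -2.5048)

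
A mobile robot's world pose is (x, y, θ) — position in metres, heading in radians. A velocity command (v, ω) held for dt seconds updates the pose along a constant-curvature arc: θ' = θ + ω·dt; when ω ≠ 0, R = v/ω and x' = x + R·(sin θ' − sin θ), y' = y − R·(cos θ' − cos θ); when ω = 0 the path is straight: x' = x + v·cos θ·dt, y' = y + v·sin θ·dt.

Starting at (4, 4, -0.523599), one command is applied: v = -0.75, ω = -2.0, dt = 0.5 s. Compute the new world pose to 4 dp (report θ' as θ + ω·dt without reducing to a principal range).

(3.8129, 4.3071, -1.5236)

θ' = -0.5236 + -2.0·0.5 = -1.5236
R = v/ω = -0.75/-2.0 = 0.3750
x' = 4 + 0.3750·(sin -1.5236 − sin -0.5236) = 3.8129
y' = 4 − 0.3750·(cos -1.5236 − cos -0.5236) = 4.3071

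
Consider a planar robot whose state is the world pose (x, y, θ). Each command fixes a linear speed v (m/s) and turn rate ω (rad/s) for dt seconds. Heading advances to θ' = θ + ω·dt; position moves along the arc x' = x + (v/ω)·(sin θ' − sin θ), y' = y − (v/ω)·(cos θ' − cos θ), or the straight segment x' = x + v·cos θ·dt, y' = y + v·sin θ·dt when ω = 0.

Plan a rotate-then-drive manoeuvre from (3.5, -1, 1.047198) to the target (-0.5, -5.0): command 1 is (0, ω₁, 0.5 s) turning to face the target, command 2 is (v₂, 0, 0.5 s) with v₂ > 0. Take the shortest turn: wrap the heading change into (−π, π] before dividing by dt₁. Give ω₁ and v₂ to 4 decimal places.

heading to target = atan2(-5−-1, -0.5−3.5) = -2.3562
Δθ = wrap(-2.3562 − 1.0472) = 2.8798; ω₁ = Δθ/dt₁ = 5.7596
distance = √((-0.5−3.5)² + (-5−-1)²) = 5.6569; v₂ = distance/dt₂ = 11.3137

ω₁ = 5.7596, v₂ = 11.3137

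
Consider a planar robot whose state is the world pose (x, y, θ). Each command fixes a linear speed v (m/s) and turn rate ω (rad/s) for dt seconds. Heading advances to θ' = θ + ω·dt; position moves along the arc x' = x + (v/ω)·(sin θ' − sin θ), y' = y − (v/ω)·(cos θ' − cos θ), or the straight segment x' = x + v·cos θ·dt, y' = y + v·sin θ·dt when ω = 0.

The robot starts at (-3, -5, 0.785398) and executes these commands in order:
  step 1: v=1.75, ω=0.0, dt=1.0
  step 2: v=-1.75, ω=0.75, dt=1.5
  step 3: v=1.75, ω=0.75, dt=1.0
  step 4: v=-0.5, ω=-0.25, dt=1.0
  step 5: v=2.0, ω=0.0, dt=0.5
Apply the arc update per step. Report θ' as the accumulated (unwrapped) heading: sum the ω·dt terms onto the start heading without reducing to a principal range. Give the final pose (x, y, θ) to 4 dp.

step 1: θ'=0.7854 (straight) → pose (-1.7626, -3.7626, 0.7854)
step 2: θ'=1.9104 (R=-2.3333) → pose (-2.3127, -6.1897, 1.9104)
step 3: θ'=2.6604 (R=2.3333) → pose (-3.4328, -4.8986, 2.6604)
step 4: θ'=2.4104 (R=2.0000) → pose (-3.0230, -5.1828, 2.4104)
step 5: θ'=2.4104 (straight) → pose (-3.7674, -4.5150, 2.4104)

(-3.7674, -4.5150, 2.4104)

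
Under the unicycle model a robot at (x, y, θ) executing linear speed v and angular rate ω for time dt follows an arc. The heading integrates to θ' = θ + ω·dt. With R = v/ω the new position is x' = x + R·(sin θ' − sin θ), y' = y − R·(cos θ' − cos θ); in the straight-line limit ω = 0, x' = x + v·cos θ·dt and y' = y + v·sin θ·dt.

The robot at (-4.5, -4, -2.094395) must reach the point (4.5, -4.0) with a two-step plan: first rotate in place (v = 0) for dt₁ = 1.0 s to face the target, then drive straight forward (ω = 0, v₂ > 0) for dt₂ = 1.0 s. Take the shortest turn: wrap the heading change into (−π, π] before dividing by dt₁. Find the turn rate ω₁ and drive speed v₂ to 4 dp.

heading to target = atan2(-4−-4, 4.5−-4.5) = 0.0000
Δθ = wrap(0.0000 − -2.0944) = 2.0944; ω₁ = Δθ/dt₁ = 2.0944
distance = √((4.5−-4.5)² + (-4−-4)²) = 9.0000; v₂ = distance/dt₂ = 9.0000

ω₁ = 2.0944, v₂ = 9.0000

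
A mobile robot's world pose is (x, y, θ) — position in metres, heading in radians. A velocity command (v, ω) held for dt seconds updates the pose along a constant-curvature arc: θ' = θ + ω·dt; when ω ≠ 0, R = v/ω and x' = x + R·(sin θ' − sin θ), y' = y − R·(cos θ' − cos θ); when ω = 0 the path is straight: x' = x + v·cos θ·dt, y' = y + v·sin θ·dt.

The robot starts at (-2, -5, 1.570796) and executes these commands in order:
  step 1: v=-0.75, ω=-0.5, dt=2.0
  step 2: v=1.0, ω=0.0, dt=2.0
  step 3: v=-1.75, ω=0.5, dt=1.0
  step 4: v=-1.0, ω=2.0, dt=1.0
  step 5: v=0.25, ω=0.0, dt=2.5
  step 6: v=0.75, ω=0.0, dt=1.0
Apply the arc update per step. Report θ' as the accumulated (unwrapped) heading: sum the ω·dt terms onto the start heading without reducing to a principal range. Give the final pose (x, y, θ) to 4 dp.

(-3.1552, -7.0900, 3.0708)

step 1: θ'=0.5708 (R=1.5000) → pose (-2.6895, -6.2622, 0.5708)
step 2: θ'=0.5708 (straight) → pose (-1.0066, -5.1816, 0.5708)
step 3: θ'=1.0708 (R=-3.5000) → pose (-2.1871, -6.4488, 1.0708)
step 4: θ'=3.0708 (R=-0.5000) → pose (-1.7837, -7.1872, 3.0708)
step 5: θ'=3.0708 (straight) → pose (-2.4071, -7.1430, 3.0708)
step 6: θ'=3.0708 (straight) → pose (-3.1552, -7.0900, 3.0708)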